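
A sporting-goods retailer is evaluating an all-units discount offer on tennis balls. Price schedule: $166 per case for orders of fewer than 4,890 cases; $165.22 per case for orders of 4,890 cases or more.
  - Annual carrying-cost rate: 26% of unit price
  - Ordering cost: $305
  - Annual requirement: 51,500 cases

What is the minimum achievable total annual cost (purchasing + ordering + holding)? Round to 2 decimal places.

H₁ = 26%×$166 = $43.1600;  H₂ = 26%×$165.22 = $42.9572
EOQ₁ = √(2×51,500×305/43.1600) = 853.15  (< 4,890, feasible at tier 1)
EOQ₂ = √(2×51,500×305/42.9572) = 855.17  (< 4,890 → use Q = 4,890 at tier-2 price)
TC(tier 1 (EOQ₁), Q≈853.2) = $8,585,822.16
TC(tier 2, Q≈4,890.0) = $8,617,072.52
Minimum at tier 1 (EOQ₁): $8,585,822.16

$8,585,822.16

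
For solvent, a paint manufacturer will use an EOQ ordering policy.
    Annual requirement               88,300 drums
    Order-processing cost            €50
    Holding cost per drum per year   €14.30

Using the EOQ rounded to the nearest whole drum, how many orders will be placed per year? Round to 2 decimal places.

Optimal lot size Q* = (2 × 88,300 × €50 / €14.3)^½ ≈ 785.80 → Q = 786
N = D/Q = 88,300/786 ≈ 112.341 orders/yr

112.34 orders per year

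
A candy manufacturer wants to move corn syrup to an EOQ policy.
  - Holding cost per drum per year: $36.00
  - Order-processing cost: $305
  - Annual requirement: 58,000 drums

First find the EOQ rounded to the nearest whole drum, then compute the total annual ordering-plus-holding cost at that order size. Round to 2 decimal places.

Q* = √(2·D·S / H) = √(2·58,000·305 / 36) = √982,777.8 ≈ 991.35 → Q = 991 drums
Ordering: D/Q × S = 58,000/991 × $305 = $17,850.66
Holding:  Q/2 × H = 991/2 × $36 = $17,838.00
Total = $17,850.66 + $17,838.00 = $35,688.66

$35,688.66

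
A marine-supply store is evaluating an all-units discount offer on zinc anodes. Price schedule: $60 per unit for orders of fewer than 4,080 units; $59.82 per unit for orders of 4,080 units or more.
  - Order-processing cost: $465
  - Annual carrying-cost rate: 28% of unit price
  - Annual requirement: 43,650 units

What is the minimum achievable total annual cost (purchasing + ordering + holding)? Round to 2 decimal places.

H₁ = 28%×$60 = $16.8000;  H₂ = 28%×$59.82 = $16.7496
EOQ₁ = √(2×43,650×465/16.8000) = 1,554.46  (< 4,080, feasible at tier 1)
EOQ₂ = √(2×43,650×465/16.7496) = 1,556.79  (< 4,080 → use Q = 4,080 at tier-2 price)
TC(tier 1 (EOQ₁), Q≈1,554.5) = $2,645,114.89
TC(tier 2, Q≈4,080.0) = $2,650,287.00
Minimum at tier 1 (EOQ₁): $2,645,114.89

$2,645,114.89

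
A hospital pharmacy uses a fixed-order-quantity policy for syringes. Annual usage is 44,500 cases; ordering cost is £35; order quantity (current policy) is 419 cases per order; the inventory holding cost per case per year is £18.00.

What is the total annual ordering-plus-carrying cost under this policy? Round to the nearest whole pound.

Ordering: D/Q × S = 44,500/419 × £35 = £3,717.18
Holding:  Q/2 × H = 419/2 × £18 = £3,771.00
Total = £3,717.18 + £3,771.00 = £7,488.18

£7,488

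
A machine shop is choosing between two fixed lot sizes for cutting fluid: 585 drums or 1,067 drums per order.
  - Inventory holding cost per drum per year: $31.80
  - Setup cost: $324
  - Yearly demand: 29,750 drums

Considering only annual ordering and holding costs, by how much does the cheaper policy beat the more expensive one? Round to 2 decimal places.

$220.62

Annual cost at Q: ordering D·S/Q plus holding Q·H/2.
TC(585) = (29,750/585)×324 + (585/2)×31.8 = $25,778.42
TC(1,067) = (29,750/1,067)×324 + (1,067/2)×31.8 = $25,999.04
Cheaper: Q = 585.  Difference = $220.62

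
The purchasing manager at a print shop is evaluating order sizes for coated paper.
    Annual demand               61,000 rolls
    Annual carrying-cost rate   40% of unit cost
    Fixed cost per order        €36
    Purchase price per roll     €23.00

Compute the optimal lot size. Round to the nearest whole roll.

691 rolls

Holding cost per roll per year: H = 40% × €23 = €9.2000
Q* = √(2·D·S / H) = √(2·61,000·36 / 9.2) = √477,391.3 ≈ 690.94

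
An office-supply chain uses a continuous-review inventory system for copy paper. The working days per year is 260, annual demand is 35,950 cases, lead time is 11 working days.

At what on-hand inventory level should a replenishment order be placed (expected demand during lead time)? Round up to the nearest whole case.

Daily demand d = 35,950 / 260 = 138.269 cases/day
Demand during lead time = 138.269 × 11 = 1,520.96
Reorder point = 1,520.96 → round up

1,521 cases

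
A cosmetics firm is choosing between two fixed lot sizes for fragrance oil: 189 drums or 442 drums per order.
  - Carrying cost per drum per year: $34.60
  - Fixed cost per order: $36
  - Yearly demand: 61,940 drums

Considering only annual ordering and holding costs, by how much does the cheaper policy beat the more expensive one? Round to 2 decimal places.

$2,376.31

Annual cost at Q: ordering D·S/Q plus holding Q·H/2.
TC(189) = (61,940/189)×36 + (189/2)×34.6 = $15,067.80
TC(442) = (61,940/442)×36 + (442/2)×34.6 = $12,691.49
|ΔTC| = |$15,067.80 − $12,691.49| = $2,376.31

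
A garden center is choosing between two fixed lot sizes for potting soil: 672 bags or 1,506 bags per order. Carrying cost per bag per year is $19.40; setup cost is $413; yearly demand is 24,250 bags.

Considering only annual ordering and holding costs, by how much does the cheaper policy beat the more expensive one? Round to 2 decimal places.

$163.61

TC(Q) = (D/Q)S + (Q/2)H
TC(672) = (24,250/672)×413 + (672/2)×19.4 = $21,422.05
TC(1,506) = (24,250/1,506)×413 + (1,506/2)×19.4 = $21,258.43
Lots of 1,506 are cheaper by $163.61.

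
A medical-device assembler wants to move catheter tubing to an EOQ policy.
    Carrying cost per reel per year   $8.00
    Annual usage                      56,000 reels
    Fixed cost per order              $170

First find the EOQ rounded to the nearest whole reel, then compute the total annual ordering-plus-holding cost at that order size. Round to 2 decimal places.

Optimal lot size Q* = (2 × 56,000 × $170 / $8)^½ ≈ 1,542.72 → Q = 1,543 reels
Orders/yr = 56,000/1,543 = 36.293; ordering cost = 36.293 × $170 = $6,169.80
Average inventory = 1,543/2 = 771.5; holding cost = 771.5 × $8 = $6,172.00
Total = $6,169.80 + $6,172.00 = $12,341.80

$12,341.80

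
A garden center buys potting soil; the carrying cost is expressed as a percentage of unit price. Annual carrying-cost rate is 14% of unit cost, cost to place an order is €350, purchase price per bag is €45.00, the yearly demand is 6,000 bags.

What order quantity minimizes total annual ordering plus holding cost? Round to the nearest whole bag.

816 bags

Carrying cost H = €45 × 14% = €6.3000/bag/yr
Optimal lot size Q* = (2 × 6,000 × €350 / €6.3)^½ ≈ 816.50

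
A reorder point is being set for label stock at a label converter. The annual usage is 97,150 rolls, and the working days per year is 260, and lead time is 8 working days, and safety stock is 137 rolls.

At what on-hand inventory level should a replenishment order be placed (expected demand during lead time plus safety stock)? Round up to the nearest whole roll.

3,127 rolls

Daily demand d = 97,150 / 260 = 373.654 rolls/day
Demand during lead time = 373.654 × 8 = 2,989.23
Reorder point = 2,989.23 + 137 = 3,126.23 → round up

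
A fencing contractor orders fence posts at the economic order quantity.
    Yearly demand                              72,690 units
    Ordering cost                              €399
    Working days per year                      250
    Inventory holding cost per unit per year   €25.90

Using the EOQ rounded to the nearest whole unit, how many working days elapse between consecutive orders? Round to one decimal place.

2DS/H = 2·72,690·399/25.9 = 2,239,637.84
EOQ = √2,239,637.84 ≈ 1,496.54 → Q = 1,497 units
T = Q/D × 250 days = 1,497/72,690 × 250 = 5.149 days

5.1 days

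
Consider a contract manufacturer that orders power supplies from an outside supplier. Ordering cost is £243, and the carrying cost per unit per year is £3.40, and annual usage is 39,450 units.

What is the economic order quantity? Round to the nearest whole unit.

Optimal lot size Q* = (2 × 39,450 × £243 / £3.4)^½ ≈ 2,374.66

2,375 units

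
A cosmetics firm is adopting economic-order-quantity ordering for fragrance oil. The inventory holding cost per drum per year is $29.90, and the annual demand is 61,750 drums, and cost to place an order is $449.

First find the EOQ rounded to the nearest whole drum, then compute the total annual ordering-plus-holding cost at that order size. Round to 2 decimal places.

Q* = √(2·D·S / H) = √(2·61,750·449 / 29.9) = √1,854,565.2 ≈ 1,361.82 → Q = 1,362 drums
Orders/yr = 61,750/1,362 = 45.338; ordering cost = 45.338 × $449 = $20,356.64
Average inventory = 1,362/2 = 681; holding cost = 681 × $29.9 = $20,361.90
Total = $20,356.64 + $20,361.90 = $40,718.54

$40,718.54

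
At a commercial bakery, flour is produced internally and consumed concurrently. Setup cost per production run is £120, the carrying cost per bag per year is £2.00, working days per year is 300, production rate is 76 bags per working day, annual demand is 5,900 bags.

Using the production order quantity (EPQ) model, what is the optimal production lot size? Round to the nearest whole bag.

d = 5,900/300 = 19.6667 bags/day;  effective holding cost H(1 − d/p) = 2·(1 − 19.6667/76) = 1.48246
Q* = √(2DS / H_eff) = √(2·5,900·120 / 1.48246) ≈ 977.33

977 bags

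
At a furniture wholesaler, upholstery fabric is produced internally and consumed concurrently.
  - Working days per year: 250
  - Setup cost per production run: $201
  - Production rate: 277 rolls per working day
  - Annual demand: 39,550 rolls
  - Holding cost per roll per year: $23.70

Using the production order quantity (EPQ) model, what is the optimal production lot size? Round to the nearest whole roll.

1,251 rolls

Daily demand d = 39,550/250 = 158.200; p = 277; 1 − d/p = 0.42888
EPQ = √(2DS / (H(1 − d/p)))
    = √(2 × 39,550 × 201 / (23.7 × 0.42888)) ≈ 1,250.67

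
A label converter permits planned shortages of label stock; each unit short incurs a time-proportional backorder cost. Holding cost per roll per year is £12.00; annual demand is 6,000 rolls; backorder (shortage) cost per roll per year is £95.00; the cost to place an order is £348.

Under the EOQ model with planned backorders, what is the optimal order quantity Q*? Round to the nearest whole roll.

Basic EOQ = √(2·6,000·348/12) = 589.915
Backorder adjustment √((H+b)/b) = √((12+95)/95) = 1.0613
Q* = 589.915 × 1.0613 ≈ 626.07

626 rolls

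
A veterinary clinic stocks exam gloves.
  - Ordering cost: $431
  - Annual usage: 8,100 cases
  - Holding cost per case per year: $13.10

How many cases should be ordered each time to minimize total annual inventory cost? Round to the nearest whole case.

Q* = √(2·D·S / H) = √(2·8,100·431 / 13.1) = √532,992.4 ≈ 730.06

730 cases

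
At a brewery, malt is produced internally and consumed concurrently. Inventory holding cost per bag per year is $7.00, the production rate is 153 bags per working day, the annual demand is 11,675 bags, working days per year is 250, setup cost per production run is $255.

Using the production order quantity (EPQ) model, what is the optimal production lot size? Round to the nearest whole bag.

1,106 bags

Daily demand d = 11,675/250 = 46.700; p = 153; 1 − d/p = 0.69477
EPQ = √(2DS / (H(1 − d/p)))
    = √(2 × 11,675 × 255 / (7 × 0.69477)) ≈ 1,106.48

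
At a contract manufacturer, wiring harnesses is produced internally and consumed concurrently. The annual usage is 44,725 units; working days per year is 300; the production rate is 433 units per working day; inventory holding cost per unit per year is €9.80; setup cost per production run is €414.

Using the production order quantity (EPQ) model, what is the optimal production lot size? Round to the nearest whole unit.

d = 44,725/300 = 149.0833 units/day;  effective holding cost H(1 − d/p) = 9.8·(1 − 149.0833/433) = 6.42583
Q* = √(2DS / H_eff) = √(2·44,725·414 / 6.42583) ≈ 2,400.63

2,401 units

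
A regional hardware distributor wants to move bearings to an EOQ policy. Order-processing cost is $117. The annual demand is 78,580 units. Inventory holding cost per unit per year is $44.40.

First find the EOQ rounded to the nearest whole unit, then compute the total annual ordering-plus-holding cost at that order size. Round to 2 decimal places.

2DS/H = 2·78,580·117/44.4 = 414,137.84
EOQ = √414,137.84 ≈ 643.54 → Q = 644 units
Orders/yr = 78,580/644 = 122.019; ordering cost = 122.019 × $117 = $14,276.18
Average inventory = 644/2 = 322; holding cost = 322 × $44.4 = $14,296.80
Total = $14,276.18 + $14,296.80 = $28,572.98

$28,572.98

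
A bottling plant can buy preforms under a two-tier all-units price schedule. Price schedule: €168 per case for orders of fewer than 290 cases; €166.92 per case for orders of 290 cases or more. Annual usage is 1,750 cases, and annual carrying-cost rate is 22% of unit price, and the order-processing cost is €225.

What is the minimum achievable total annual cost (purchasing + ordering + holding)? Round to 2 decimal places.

H₁ = 22%×€168 = €36.9600;  H₂ = 22%×€166.92 = €36.7224
EOQ₁ = √(2×1,750×225/36.9600) = 145.97  (< 290, feasible at tier 1)
EOQ₂ = √(2×1,750×225/36.7224) = 146.44  (< 290 → use Q = 290 at tier-2 price)
TC(tier 1 (EOQ₁), Q≈146.0) = €299,395.00
TC(tier 2, Q≈290.0) = €298,792.51
Minimum at tier 2: €298,792.51

€298,792.51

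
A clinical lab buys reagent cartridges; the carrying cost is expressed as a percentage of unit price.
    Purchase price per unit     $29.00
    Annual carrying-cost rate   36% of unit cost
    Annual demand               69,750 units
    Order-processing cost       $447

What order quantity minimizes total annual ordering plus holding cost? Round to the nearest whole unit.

2,444 units

Carrying cost H = $29 × 36% = $10.4400/unit/yr
EOQ = √(2DS/H) = √(2 × 69,750 × 447 / 10.44)
    = √(5,972,844.83) ≈ 2,443.94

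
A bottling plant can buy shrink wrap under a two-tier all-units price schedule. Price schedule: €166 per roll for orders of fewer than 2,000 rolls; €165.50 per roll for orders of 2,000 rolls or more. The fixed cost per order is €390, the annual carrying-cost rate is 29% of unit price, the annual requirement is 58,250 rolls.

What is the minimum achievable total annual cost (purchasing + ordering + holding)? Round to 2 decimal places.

€9,699,728.75

H₁ = 29%×€166 = €48.1400;  H₂ = 29%×€165.50 = €47.9950
EOQ₁ = √(2×58,250×390/48.1400) = 971.50  (< 2,000, feasible at tier 1)
EOQ₂ = √(2×58,250×390/47.9950) = 972.97  (< 2,000 → use Q = 2,000 at tier-2 price)
TC(tier 1 (EOQ₁), Q≈971.5) = €9,716,267.95
TC(tier 2, Q≈2,000.0) = €9,699,728.75
Minimum at tier 2: €9,699,728.75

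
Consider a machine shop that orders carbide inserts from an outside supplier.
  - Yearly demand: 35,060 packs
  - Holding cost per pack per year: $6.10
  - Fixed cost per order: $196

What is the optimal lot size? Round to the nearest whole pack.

Q* = √(2·D·S / H) = √(2·35,060·196 / 6.1) = √2,253,036.1 ≈ 1,501.01

1,501 packs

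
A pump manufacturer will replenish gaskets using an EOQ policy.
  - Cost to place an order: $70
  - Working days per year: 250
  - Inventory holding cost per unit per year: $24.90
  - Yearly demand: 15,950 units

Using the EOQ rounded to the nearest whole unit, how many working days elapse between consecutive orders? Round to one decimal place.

4.7 days

EOQ = √(2DS/H) = √(2 × 15,950 × 70 / 24.9)
    = √(89,678.71) ≈ 299.46 → Q = 299 units
T = Q/D × 250 days = 299/15,950 × 250 = 4.687 days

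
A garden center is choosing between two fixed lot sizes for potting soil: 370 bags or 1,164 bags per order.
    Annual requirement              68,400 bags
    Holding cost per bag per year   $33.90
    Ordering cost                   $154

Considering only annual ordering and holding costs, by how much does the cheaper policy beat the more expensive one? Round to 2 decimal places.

For each Q, cost = (D/Q)·S + (Q/2)·H.
TC(370) = (68,400/370)×154 + (370/2)×33.9 = $34,740.69
TC(1,164) = (68,400/1,164)×154 + (1,164/2)×33.9 = $28,779.28
Lots of 1,164 are cheaper by $5,961.40.

$5,961.40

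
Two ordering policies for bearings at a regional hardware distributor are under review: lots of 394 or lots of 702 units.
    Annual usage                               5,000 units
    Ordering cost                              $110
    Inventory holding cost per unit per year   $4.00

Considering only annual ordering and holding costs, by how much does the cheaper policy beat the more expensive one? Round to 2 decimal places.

TC(Q) = (D/Q)S + (Q/2)H
TC(394) = (5,000/394)×110 + (394/2)×4 = $2,183.94
TC(702) = (5,000/702)×110 + (702/2)×4 = $2,187.48
Cheaper: Q = 394.  Difference = $3.54

$3.54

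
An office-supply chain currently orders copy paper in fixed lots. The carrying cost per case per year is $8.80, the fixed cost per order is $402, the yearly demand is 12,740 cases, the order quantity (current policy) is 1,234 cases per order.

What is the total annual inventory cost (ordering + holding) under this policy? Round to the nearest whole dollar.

$9,580

Ordering: D/Q × S = 12,740/1,234 × $402 = $4,150.31
Holding:  Q/2 × H = 1,234/2 × $8.8 = $5,429.60
Total = $4,150.31 + $5,429.60 = $9,579.91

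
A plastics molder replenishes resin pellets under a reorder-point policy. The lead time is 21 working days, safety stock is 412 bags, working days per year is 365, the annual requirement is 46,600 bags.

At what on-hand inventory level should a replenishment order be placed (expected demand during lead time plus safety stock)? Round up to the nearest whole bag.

Daily demand d = 46,600 / 365 = 127.671 bags/day
Demand during lead time = 127.671 × 21 = 2,681.10
Reorder point = 2,681.10 + 412 = 3,093.10 → round up

3,094 bags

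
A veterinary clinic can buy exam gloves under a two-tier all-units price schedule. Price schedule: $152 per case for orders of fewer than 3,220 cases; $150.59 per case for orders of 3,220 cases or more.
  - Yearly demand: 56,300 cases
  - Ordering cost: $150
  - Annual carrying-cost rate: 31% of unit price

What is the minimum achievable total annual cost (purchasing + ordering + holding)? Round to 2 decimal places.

$8,555,999.14

H₁ = 31%×$152 = $47.1200;  H₂ = 31%×$150.59 = $46.6829
EOQ₁ = √(2×56,300×150/47.1200) = 598.70  (< 3,220, feasible at tier 1)
EOQ₂ = √(2×56,300×150/46.6829) = 601.50  (< 3,220 → use Q = 3,220 at tier-2 price)
TC(tier 1 (EOQ₁), Q≈598.7) = $8,585,810.93
TC(tier 2, Q≈3,220.0) = $8,555,999.14
Minimum at tier 2: $8,555,999.14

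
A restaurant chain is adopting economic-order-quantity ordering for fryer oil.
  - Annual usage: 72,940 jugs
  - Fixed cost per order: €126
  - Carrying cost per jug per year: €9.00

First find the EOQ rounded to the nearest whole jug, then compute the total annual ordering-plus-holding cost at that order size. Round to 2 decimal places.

EOQ = √(2DS/H) = √(2 × 72,940 × 126 / 9)
    = √(2,042,320.00) ≈ 1,429.10 → Q = 1,429 jugs
Ordering: D/Q × S = 72,940/1,429 × €126 = €6,431.38
Holding:  Q/2 × H = 1,429/2 × €9 = €6,430.50
Total = €6,431.38 + €6,430.50 = €12,861.88

€12,861.88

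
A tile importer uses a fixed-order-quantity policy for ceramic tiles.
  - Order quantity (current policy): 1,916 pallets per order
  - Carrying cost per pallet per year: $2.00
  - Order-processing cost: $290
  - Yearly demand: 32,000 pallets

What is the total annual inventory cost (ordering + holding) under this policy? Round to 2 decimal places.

$6,759.42

Ordering: D/Q × S = 32,000/1,916 × $290 = $4,843.42
Holding:  Q/2 × H = 1,916/2 × $2 = $1,916.00
Total = $4,843.42 + $1,916.00 = $6,759.42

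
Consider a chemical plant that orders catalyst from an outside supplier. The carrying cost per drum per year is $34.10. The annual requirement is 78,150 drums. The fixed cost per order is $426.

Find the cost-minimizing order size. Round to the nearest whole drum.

1,397 drums

2DS/H = 2·78,150·426/34.1 = 1,952,604.11
EOQ = √1,952,604.11 ≈ 1,397.36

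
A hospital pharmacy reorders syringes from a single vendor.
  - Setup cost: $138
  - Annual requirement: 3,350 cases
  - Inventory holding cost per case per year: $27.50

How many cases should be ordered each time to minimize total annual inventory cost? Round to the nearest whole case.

Optimal lot size Q* = (2 × 3,350 × $138 / $27.5)^½ ≈ 183.36

183 cases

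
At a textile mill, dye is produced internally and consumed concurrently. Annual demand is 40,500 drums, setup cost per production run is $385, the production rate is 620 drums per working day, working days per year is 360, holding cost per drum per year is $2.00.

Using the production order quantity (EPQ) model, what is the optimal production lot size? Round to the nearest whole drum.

Daily demand d = 40,500/360 = 112.500; p = 620; 1 − d/p = 0.81855
EPQ = √(2DS / (H(1 − d/p)))
    = √(2 × 40,500 × 385 / (2 × 0.81855)) ≈ 4,364.51

4,365 drums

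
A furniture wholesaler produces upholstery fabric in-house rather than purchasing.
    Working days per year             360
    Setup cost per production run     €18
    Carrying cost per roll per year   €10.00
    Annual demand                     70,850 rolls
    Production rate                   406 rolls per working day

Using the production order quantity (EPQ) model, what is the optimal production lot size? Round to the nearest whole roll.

Daily demand d = 70,850/360 = 196.806; p = 406; 1 − d/p = 0.51526
EPQ = √(2DS / (H(1 − d/p)))
    = √(2 × 70,850 × 18 / (10 × 0.51526)) ≈ 703.57

704 rolls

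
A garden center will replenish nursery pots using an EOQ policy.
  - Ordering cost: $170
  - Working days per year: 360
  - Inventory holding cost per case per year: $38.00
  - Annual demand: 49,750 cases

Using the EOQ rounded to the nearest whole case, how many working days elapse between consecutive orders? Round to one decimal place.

2DS/H = 2·49,750·170/38 = 445,131.58
EOQ = √445,131.58 ≈ 667.18 → Q = 667 cases
Cycle time = (working days × Q)/D = (360 × 667) / 49,750 = 4.827 days

4.8 days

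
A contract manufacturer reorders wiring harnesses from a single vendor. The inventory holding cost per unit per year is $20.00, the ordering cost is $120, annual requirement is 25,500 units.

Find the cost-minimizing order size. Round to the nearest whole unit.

553 units

2DS/H = 2·25,500·120/20 = 306,000.00
EOQ = √306,000.00 ≈ 553.17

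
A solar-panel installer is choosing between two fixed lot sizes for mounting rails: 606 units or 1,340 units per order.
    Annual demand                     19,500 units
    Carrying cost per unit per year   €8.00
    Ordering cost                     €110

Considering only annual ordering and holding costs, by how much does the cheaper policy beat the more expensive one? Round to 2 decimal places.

Annual cost at Q: ordering D·S/Q plus holding Q·H/2.
TC(606) = (19,500/606)×110 + (606/2)×8 = €5,963.60
TC(1,340) = (19,500/1,340)×110 + (1,340/2)×8 = €6,960.75
Cheaper: Q = 606.  Difference = €997.14

€997.14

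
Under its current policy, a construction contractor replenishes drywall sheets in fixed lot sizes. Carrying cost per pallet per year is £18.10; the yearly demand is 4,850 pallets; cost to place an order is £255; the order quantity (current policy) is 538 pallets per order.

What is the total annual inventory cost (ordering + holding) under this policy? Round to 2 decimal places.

£7,167.69

Ordering: D/Q × S = 4,850/538 × £255 = £2,298.79
Holding:  Q/2 × H = 538/2 × £18.1 = £4,868.90
Total = £2,298.79 + £4,868.90 = £7,167.69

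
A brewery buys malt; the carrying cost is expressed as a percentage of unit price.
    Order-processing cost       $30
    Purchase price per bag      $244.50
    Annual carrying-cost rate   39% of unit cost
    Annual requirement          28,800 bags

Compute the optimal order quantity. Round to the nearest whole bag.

Carrying cost H = $244.5 × 39% = $95.3550/bag/yr
EOQ = √(2DS/H) = √(2 × 28,800 × 30 / 95.355)
    = √(18,121.76) ≈ 134.62

135 bags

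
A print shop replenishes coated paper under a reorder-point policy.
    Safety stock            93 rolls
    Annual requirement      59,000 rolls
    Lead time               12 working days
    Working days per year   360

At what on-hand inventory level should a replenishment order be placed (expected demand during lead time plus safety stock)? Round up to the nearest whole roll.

Daily demand d = 59,000 / 360 = 163.889 rolls/day
Demand during lead time = 163.889 × 12 = 1,966.67
Reorder point = 1,966.67 + 93 = 2,059.67 → round up

2,060 rolls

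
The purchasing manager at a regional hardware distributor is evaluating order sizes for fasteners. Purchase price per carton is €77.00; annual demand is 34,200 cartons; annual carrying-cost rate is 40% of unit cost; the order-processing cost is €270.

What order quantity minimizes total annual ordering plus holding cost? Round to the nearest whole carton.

H = i·C = 0.4 × €77 = €30.8000 per carton-year
Q* = √(2·D·S / H) = √(2·34,200·270 / 30.8) = √599,610.4 ≈ 774.35

774 cartons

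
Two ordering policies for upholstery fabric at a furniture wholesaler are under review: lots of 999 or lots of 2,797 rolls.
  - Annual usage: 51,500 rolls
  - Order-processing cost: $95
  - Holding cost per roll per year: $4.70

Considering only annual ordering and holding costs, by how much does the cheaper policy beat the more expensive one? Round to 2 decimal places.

$1,077.10

For each Q, cost = (D/Q)·S + (Q/2)·H.
TC(999) = (51,500/999)×95 + (999/2)×4.7 = $7,245.05
TC(2,797) = (51,500/2,797)×95 + (2,797/2)×4.7 = $8,322.15
Lots of 999 are cheaper by $1,077.10.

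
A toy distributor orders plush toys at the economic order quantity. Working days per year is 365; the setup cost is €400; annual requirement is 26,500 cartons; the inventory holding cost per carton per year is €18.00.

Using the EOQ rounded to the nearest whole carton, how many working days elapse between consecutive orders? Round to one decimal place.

14.9 days

Q* = √(2·D·S / H) = √(2·26,500·400 / 18) = √1,177,777.8 ≈ 1,085.25 → Q = 1,085 cartons
Days between orders = 365 / (D/Q) = 365 / 24.424 ≈ 14.944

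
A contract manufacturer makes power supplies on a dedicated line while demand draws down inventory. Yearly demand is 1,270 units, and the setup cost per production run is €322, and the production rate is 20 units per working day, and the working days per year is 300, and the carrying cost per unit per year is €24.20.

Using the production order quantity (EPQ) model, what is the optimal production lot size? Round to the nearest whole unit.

207 units

d = 1,270/300 = 4.2333 units/day;  effective holding cost H(1 − d/p) = 24.2·(1 − 4.2333/20) = 19.07767
Q* = √(2DS / H_eff) = √(2·1,270·322 / 19.07767) ≈ 207.05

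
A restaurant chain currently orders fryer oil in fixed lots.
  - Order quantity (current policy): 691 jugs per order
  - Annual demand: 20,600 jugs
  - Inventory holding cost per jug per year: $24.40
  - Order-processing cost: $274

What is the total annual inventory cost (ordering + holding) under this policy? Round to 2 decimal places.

$16,598.65

Ordering: D/Q × S = 20,600/691 × $274 = $8,168.45
Holding:  Q/2 × H = 691/2 × $24.4 = $8,430.20
Total = $8,168.45 + $8,430.20 = $16,598.65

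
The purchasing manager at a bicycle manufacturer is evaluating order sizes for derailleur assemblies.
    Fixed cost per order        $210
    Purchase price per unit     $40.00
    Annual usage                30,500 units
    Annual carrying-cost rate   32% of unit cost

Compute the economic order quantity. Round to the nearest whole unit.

1,000 units

Carrying cost H = $40 × 32% = $12.8000/unit/yr
2DS/H = 2·30,500·210/12.8 = 1,000,781.25
EOQ = √1,000,781.25 ≈ 1,000.39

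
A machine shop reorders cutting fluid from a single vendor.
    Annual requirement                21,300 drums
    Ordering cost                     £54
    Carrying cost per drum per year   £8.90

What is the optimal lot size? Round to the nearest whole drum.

508 drums

Optimal lot size Q* = (2 × 21,300 × £54 / £8.9)^½ ≈ 508.40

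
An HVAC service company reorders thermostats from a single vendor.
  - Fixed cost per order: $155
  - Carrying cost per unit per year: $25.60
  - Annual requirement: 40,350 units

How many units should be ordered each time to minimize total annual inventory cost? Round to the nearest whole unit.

699 units

2DS/H = 2·40,350·155/25.6 = 488,613.28
EOQ = √488,613.28 ≈ 699.01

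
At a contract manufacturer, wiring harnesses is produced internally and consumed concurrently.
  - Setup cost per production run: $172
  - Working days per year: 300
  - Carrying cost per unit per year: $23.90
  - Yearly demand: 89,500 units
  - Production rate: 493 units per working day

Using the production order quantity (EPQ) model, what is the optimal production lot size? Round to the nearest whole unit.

1,806 units

d = 89,500/300 = 298.3333 units/day;  effective holding cost H(1 − d/p) = 23.9·(1 − 298.3333/493) = 9.43719
Q* = √(2DS / H_eff) = √(2·89,500·172 / 9.43719) ≈ 1,806.22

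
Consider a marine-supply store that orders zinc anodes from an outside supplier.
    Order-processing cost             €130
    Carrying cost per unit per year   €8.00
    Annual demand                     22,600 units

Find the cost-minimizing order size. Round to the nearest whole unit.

2DS/H = 2·22,600·130/8 = 734,500.00
EOQ = √734,500.00 ≈ 857.03

857 units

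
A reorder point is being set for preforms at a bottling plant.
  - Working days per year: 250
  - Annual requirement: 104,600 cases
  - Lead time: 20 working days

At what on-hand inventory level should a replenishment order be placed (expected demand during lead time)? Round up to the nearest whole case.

Daily demand d = 104,600 / 250 = 418.400 cases/day
Demand during lead time = 418.400 × 20 = 8,368.00
Reorder point = 8,368.00 → round up

8,368 cases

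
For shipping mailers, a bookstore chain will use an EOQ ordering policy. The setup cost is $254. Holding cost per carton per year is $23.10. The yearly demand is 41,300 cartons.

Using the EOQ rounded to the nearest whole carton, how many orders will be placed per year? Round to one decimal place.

43.3 orders per year

Optimal lot size Q* = (2 × 41,300 × $254 / $23.1)^½ ≈ 953.02 → Q = 953
Orders per year = D/Q = 41,300 / 953 = 43.337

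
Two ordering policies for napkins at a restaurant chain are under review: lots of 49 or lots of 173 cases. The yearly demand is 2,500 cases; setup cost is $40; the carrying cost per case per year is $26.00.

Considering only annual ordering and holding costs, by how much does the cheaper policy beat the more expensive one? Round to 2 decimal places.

For each Q, cost = (D/Q)·S + (Q/2)·H.
TC(49) = (2,500/49)×40 + (49/2)×26 = $2,677.82
TC(173) = (2,500/173)×40 + (173/2)×26 = $2,827.03
Lots of 49 are cheaper by $149.22.

$149.22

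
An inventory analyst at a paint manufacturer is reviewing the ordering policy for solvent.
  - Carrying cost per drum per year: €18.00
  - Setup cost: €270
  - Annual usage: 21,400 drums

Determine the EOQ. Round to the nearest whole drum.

801 drums

Optimal lot size Q* = (2 × 21,400 × €270 / €18)^½ ≈ 801.25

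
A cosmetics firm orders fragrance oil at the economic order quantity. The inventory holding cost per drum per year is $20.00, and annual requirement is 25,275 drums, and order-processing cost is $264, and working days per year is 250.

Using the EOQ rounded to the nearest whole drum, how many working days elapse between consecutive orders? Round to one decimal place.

Optimal lot size Q* = (2 × 25,275 × $264 / $20)^½ ≈ 816.86 → Q = 817 drums
Cycle time = (working days × Q)/D = (250 × 817) / 25,275 = 8.081 days

8.1 days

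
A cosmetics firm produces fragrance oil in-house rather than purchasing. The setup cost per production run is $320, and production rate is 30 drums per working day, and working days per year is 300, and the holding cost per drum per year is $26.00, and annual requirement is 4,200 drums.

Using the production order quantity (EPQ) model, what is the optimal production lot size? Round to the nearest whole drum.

d = 4,200/300 = 14.0000 drums/day;  effective holding cost H(1 − d/p) = 26·(1 − 14.0000/30) = 13.86667
Q* = √(2DS / H_eff) = √(2·4,200·320 / 13.86667) ≈ 440.28

440 drums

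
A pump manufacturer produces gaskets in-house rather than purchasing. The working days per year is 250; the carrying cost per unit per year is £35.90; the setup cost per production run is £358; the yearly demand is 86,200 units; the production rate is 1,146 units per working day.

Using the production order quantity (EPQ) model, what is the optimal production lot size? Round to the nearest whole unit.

d = 86,200/250 = 344.8000 units/day;  effective holding cost H(1 − d/p) = 35.9·(1 − 344.8000/1146) = 25.09867
Q* = √(2DS / H_eff) = √(2·86,200·358 / 25.09867) ≈ 1,568.14

1,568 units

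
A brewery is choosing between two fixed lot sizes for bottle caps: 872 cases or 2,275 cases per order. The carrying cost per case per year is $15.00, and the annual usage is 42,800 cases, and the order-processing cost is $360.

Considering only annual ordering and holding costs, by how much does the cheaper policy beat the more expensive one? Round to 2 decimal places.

$374.48

TC(Q) = (D/Q)S + (Q/2)H
TC(872) = (42,800/872)×360 + (872/2)×15 = $24,209.72
TC(2,275) = (42,800/2,275)×360 + (2,275/2)×15 = $23,835.25
Cheaper: Q = 2,275.  Difference = $374.48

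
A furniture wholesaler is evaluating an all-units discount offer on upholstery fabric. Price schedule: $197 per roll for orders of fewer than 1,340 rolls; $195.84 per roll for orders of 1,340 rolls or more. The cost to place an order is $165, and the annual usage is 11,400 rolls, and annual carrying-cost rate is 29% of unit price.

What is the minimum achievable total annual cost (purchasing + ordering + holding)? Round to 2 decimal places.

$2,260,460.25

H₁ = 29%×$197 = $57.1300;  H₂ = 29%×$195.84 = $56.7936
EOQ₁ = √(2×11,400×165/57.1300) = 256.61  (< 1,340, feasible at tier 1)
EOQ₂ = √(2×11,400×165/56.7936) = 257.37  (< 1,340 → use Q = 1,340 at tier-2 price)
TC(tier 1 (EOQ₁), Q≈256.6) = $2,260,460.25
TC(tier 2, Q≈1,340.0) = $2,272,031.44
Minimum at tier 1 (EOQ₁): $2,260,460.25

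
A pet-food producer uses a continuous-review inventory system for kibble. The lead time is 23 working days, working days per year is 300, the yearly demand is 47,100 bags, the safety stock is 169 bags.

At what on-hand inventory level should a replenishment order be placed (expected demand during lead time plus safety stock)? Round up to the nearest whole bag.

3,780 bags

Daily demand d = 47,100 / 300 = 157.000 bags/day
Demand during lead time = 157.000 × 23 = 3,611.00
Reorder point = 3,611.00 + 169 = 3,780.00 → round up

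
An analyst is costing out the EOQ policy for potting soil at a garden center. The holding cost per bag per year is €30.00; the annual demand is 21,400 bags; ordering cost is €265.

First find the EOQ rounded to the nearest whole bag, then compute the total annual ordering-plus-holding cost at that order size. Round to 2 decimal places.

EOQ = √(2DS/H) = √(2 × 21,400 × 265 / 30)
    = √(378,066.67) ≈ 614.87 → Q = 615 bags
Ordering: D/Q × S = 21,400/615 × €265 = €9,221.14
Holding:  Q/2 × H = 615/2 × €30 = €9,225.00
Total = €9,221.14 + €9,225.00 = €18,446.14

€18,446.14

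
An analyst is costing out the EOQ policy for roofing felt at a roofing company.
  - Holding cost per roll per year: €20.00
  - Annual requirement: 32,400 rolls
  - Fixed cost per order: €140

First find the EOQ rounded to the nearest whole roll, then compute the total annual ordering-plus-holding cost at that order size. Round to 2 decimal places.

€13,469.97

Q* = √(2·D·S / H) = √(2·32,400·140 / 20) = √453,600.0 ≈ 673.50 → Q = 673 rolls
Annual ordering cost = (D/Q)·S = (32,400/673) × 140 = €6,739.97
Annual holding cost  = (Q/2)·H = (673/2) × 20 = €6,730.00
Total = €6,739.97 + €6,730.00 = €13,469.97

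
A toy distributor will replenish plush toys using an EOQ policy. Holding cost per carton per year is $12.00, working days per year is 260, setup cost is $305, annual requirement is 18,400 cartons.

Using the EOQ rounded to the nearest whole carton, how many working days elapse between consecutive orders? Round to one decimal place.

Q* = √(2·D·S / H) = √(2·18,400·305 / 12) = √935,333.3 ≈ 967.13 → Q = 967 cartons
T = Q/D × 260 days = 967/18,400 × 260 = 13.664 days

13.7 days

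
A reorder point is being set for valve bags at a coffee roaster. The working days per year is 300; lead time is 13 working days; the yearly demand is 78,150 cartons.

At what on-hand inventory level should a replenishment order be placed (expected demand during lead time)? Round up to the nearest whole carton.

3,387 cartons

Daily demand d = 78,150 / 300 = 260.500 cartons/day
Demand during lead time = 260.500 × 13 = 3,386.50
Reorder point = 3,386.50 → round up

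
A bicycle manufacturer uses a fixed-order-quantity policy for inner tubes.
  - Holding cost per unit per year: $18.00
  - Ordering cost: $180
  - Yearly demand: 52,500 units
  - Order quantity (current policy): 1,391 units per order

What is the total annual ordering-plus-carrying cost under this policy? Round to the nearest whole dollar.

Orders/yr = 52,500/1,391 = 37.743; ordering cost = 37.743 × $180 = $6,793.67
Average inventory = 1,391/2 = 695.5; holding cost = 695.5 × $18 = $12,519.00
Total = $6,793.67 + $12,519.00 = $19,312.67

$19,313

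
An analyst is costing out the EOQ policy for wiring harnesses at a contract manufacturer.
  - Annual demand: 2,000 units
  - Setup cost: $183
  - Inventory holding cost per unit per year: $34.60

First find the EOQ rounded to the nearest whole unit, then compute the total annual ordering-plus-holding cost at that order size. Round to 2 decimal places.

Optimal lot size Q* = (2 × 2,000 × $183 / $34.6)^½ ≈ 145.45 → Q = 145 units
Ordering: D/Q × S = 2,000/145 × $183 = $2,524.14
Holding:  Q/2 × H = 145/2 × $34.6 = $2,508.50
Total = $2,524.14 + $2,508.50 = $5,032.64

$5,032.64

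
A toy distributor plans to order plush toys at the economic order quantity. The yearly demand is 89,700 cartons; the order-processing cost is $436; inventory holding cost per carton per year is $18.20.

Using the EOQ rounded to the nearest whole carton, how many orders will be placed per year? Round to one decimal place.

43.3 orders per year

Optimal lot size Q* = (2 × 89,700 × $436 / $18.2)^½ ≈ 2,073.09 → Q = 2,073
N = D/Q = 89,700/2,073 ≈ 43.271 orders/yr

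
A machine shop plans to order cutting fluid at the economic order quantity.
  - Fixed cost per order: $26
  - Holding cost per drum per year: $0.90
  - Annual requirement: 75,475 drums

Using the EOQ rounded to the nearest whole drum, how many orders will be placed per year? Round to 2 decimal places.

EOQ = √(2DS/H) = √(2 × 75,475 × 26 / 0.9)
    = √(4,360,777.78) ≈ 2,088.25 → Q = 2,088
Orders per year = D/Q = 75,475 / 2,088 = 36.147

36.15 orders per year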